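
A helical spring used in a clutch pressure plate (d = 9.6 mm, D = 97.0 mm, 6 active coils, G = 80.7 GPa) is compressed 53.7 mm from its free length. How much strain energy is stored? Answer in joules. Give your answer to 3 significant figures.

22.6 J

k = Gd⁴/(8D³N_a) = (80.7×10³)(9.6⁴)/(8·97.0³·6) = 15.646 N/mm
U = ½kδ² = 0.5 × 15.646 × 53.7² = 22559 N·mm = 22.559 J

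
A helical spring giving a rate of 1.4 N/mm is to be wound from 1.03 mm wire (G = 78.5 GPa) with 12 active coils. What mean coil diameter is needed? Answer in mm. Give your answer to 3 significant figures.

D = (Gd⁴/(8N_a·k))^(1/3) = (78.5×10³·1.03⁴/(8·12·1.4))^(1/3)
  = (657.384)^(1/3) = 8.6951 mm

8.70 mm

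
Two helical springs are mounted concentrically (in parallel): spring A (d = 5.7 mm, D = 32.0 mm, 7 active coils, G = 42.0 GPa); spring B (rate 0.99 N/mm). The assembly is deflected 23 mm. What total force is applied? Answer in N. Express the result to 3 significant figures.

k_A = Gd⁴/(8D³N_a) = (42.0×10³)(5.7⁴)/(8·32.0³·7) = 24.161 N/mm
Parallel: k_eq = 24.161 + 0.99 = 25.151 N/mm
F = k_eq·δ = 25.151·23 = 578.47 N

578 N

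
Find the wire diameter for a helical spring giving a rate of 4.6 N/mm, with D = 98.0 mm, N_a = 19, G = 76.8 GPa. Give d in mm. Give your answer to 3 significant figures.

9.62 mm

d = (8D³N_a·k / G)^(1/4) = (8·98.0³·19·4.6 / (76.8×10³))^0.25
  = (8568.8)^0.25 = 9.6212 mm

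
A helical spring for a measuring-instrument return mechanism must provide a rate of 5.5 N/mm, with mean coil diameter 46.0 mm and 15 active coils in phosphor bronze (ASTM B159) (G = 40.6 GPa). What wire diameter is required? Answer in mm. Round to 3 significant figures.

6.31 mm

d = (8D³N_a·k / G)^(1/4) = (8·46.0³·15·5.5 / (40.6×10³))^0.25
  = (1582.3)^0.25 = 6.3070 mm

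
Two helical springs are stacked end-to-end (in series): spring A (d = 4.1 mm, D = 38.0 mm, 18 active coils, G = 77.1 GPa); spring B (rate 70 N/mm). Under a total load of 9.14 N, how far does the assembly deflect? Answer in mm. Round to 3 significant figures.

3.45 mm

k_A = Gd⁴/(8D³N_a) = (77.1×10³)(4.1⁴)/(8·38.0³·18) = 2.7573 N/mm
Series: 1/k_eq = 1/2.7573 + 1/70 = 0.37697; k_eq = 2.6528 N/mm
δ = F/k_eq = 9.14/2.6528 = 3.4455 mm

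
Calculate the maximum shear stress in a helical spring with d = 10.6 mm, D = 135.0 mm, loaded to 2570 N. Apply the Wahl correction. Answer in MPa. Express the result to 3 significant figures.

825 MPa

Spring index C = D/d = 135.0/10.6 = 12.7358
K_W = (4C−1)/(4C−4) + 0.615/C = 49.943/46.943 + 0.0483 = 1.1122
τ₀ = 8FD/(πd³) = 8·2570·135.0/(π·10.6³) = 2.7756e+06/3741.7 = 741.8 MPa
τ_max = K·τ₀ = 1.1122 × 741.8 = 825.03 MPa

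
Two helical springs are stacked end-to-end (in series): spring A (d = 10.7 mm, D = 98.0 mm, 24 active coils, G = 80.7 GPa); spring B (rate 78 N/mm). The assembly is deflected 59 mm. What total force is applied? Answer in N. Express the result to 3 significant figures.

k_A = Gd⁴/(8D³N_a) = (80.7×10³)(10.7⁴)/(8·98.0³·24) = 5.8537 N/mm
Series: 1/k_eq = 1/5.8537 + 1/78 = 0.18365; k_eq = 5.445 N/mm
F = k_eq·δ = 5.445·59 = 321.26 N

321 N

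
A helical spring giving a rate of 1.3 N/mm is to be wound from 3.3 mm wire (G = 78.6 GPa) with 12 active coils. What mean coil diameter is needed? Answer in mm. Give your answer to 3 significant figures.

42.1 mm

D = (Gd⁴/(8N_a·k))^(1/3) = (78.6×10³·3.3⁴/(8·12·1.3))^(1/3)
  = (74690.2)^(1/3) = 42.1135 mm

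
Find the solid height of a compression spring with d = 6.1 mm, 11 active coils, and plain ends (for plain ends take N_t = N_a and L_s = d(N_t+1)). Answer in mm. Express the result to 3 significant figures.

plain ends: N_t = N_a = 11
L_s = d·(N_t+1) = 6.1 × 12 = 73.2 mm

73.2 mm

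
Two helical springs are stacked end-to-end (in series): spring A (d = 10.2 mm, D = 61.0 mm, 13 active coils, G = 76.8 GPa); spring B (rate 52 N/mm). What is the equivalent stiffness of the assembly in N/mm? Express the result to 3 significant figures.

21.0 N/mm

k_A = Gd⁴/(8D³N_a) = (76.8×10³)(10.2⁴)/(8·61.0³·13) = 35.216 N/mm
Series: 1/k_eq = 1/35.216 + 1/52 = 0.047627; k_eq = 20.996 N/mm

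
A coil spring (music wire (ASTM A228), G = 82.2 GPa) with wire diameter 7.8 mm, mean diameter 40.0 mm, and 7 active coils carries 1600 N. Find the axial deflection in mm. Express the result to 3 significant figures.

k = Gd⁴/(8D³N_a) = (82.2×10³)(7.8⁴)/(8·40.0³·7) = 84.895 N/mm
δ = F/k = 1600 / 84.895 = 18.847 mm

18.8 mm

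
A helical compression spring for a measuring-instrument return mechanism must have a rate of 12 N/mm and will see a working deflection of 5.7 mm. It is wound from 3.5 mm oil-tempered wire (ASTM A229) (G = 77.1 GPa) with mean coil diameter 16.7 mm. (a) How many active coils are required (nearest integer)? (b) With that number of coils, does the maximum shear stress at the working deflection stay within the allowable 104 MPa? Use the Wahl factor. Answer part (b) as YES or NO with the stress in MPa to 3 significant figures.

N_a = Gd⁴/(8D³k) = (77.1×10³)(3.5⁴)/(8·16.7³·12) = 25.88 → N_a = 26
Actual rate k = Gd⁴/(8D³·26) = 11.943 N/mm
Working load F = kδ = 11.943·5.7 = 68.075 N
C = 16.7/3.5 = 4.7714; K_W = (4C−1)/(4C−4)+0.615/C = 1.3278
τ_max = K_W·8FD/(πd³) = 1.3278·67.521 = 89.652 MPa
τ_max ≤ 104 MPa → acceptable

(a) 26 coils; (b) YES, τ_max = 89.7 MPa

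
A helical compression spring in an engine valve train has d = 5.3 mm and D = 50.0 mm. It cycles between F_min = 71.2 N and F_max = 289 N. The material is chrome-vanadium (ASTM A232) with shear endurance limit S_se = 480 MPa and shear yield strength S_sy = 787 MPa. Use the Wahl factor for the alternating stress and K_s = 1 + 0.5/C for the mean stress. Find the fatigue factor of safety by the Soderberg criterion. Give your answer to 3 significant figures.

2.33

C = D/d = 50.0/5.3 = 9.4340; K_W = (4C−1)/(4C−4)+0.615/C = 1.1541; K_s = 1+0.5/C = 1.0530
F_a = (F_max−F_min)/2 = 108.9 N; F_m = (F_max+F_min)/2 = 180.1 N
τ_a = K_W·8F_aD/(πd³) = 1.1541 × 93.134 = 107.49 MPa
τ_m = K_s·8F_mD/(πd³) = 1.0530 × 154.03 = 162.19 MPa
Soderberg: 1/n_f = τ_a/S_se + τ_m/S_sy = 107.49/480 + 162.19/787 = 0.22393 + 0.20609 = 0.43002
n_f = 1/0.43002 = 2.325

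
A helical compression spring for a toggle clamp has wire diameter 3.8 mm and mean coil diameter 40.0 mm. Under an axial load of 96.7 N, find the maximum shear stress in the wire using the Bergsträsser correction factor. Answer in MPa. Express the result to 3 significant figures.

Spring index C = D/d = 40.0/3.8 = 10.5263
K_B = (4C+2)/(4C−3) = 44.105/39.105 = 1.1279
τ₀ = 8FD/(πd³) = 8·96.7·40.0/(π·3.8³) = 30944/172.39 = 179.5 MPa
τ_max = K·τ₀ = 1.1279 × 179.5 = 202.46 MPa

202 MPa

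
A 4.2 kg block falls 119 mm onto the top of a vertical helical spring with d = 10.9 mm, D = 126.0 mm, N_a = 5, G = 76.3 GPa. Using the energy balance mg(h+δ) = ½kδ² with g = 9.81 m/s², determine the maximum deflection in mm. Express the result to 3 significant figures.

k = Gd⁴/(8D³N_a) = (76.3×10³)(10.9⁴)/(8·126.0³·5) = 13.46 N/mm
W = mg = 4.2 × 9.81 = 41.202 N
½kδ² − Wδ − Wh = 0 → δ = (W + √(W² + 2kWh))/k
δ = (41.202 + √(1697.6 + 131994))/13.46 = (41.202 + 365.64)/13.46 = 30.225 mm

30.2 mm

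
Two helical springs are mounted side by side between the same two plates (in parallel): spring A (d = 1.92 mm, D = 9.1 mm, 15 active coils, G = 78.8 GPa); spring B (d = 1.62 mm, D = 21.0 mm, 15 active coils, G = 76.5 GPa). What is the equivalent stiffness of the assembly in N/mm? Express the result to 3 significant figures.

12.3 N/mm

k_A = Gd⁴/(8D³N_a) = (78.8×10³)(1.92⁴)/(8·9.1³·15) = 11.842 N/mm
k_B = Gd⁴/(8D³N_a) = (76.5×10³)(1.62⁴)/(8·21.0³·15) = 0.47411 N/mm
Parallel: k_eq = 11.842 + 0.47411 = 12.316 N/mm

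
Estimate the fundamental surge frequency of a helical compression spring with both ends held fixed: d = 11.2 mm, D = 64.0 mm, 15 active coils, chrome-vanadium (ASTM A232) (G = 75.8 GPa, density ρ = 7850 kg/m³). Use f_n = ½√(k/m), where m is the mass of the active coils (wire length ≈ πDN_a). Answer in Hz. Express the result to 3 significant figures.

63.7 Hz

k = Gd⁴/(8D³N_a) = (75.8×10³)(11.2⁴)/(8·64.0³·15) = 37.916 N/mm = 37916 N/m
Wire length L = πDN_a = π·64.0·15 = 3015.9 mm
m = ρ·(πd²/4)·L = 7850 × 98.52×10⁻⁶ m² × 3.0159 m = 2.3325 kg
f_n = ½√(k/m) = 0.5·√(37916/2.3325) = 0.5·√(16256) = 63.749 Hz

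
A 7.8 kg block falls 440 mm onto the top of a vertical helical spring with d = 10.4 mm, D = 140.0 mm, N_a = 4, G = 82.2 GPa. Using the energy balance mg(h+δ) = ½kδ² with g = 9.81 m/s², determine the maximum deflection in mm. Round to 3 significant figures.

85.7 mm

k = Gd⁴/(8D³N_a) = (82.2×10³)(10.4⁴)/(8·140.0³·4) = 10.951 N/mm
W = mg = 7.8 × 9.81 = 76.518 N
½kδ² − Wδ − Wh = 0 → δ = (W + √(W² + 2kWh))/k
δ = (76.518 + √(5855 + 737424))/10.951 = (76.518 + 862.14)/10.951 = 85.711 mm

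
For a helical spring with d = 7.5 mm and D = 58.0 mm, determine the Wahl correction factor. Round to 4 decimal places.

1.1909

C = D/d = 58.0/7.5 = 7.7333
K_W = (4C−1)/(4C−4) + 0.615/C = 29.933/26.933 + 0.0795 = 1.1909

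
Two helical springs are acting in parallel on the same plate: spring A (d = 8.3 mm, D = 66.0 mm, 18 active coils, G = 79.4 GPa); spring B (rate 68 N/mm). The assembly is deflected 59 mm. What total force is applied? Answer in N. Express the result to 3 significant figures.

k_A = Gd⁴/(8D³N_a) = (79.4×10³)(8.3⁴)/(8·66.0³·18) = 9.102 N/mm
Parallel: k_eq = 9.102 + 68 = 77.102 N/mm
F = k_eq·δ = 77.102·59 = 4549 N

4550 N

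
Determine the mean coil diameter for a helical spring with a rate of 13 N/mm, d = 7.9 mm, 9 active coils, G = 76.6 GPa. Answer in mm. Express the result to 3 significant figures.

68.3 mm

D = (Gd⁴/(8N_a·k))^(1/3) = (76.6×10³·7.9⁴/(8·9·13))^(1/3)
  = (318758)^(1/3) = 68.3104 mm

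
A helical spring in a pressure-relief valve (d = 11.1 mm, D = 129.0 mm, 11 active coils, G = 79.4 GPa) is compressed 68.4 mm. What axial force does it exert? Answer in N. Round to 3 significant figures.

k = Gd⁴/(8D³N_a) = (79.4×10³)(11.1⁴)/(8·129.0³·11) = 6.3806 N/mm
F = k·δ = 6.3806 × 68.4 = 436.43 N

436 N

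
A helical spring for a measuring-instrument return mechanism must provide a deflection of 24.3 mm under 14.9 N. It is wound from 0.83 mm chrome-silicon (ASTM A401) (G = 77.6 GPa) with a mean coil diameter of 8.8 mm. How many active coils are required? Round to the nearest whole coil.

Required rate k = F/δ = 14.9/24.3 = 0.61317 N/mm
N_a = Gd⁴/(8D³k) = (77.6×10³ × 0.83⁴)/(8 × 8.8³ × 0.61317)
    = 36827.7 / 3342.86 = 11.02 → 11 coils

11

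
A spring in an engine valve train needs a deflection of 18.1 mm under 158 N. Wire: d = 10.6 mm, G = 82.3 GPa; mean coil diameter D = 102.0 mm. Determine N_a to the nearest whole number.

14

Required rate k = F/δ = 158/18.1 = 8.7293 N/mm
N_a = Gd⁴/(8D³k) = (82.3×10³ × 10.6⁴)/(8 × 102.0³ × 8.7293)
    = 1.03902e+09 / 7.41087e+07 = 14.02 → 14 coils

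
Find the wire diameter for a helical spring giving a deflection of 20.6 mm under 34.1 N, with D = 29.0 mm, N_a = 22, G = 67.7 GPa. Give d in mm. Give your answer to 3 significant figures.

Required rate k = F/δ = 34.1/20.6 = 1.6553 N/mm
d = (8D³N_a·k / G)^(1/4) = (8·29.0³·22·1.6553 / (67.7×10³))^0.25
  = (104.96)^0.25 = 3.2007 mm

3.20 mm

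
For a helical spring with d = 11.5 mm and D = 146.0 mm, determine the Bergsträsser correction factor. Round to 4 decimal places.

1.1046

C = D/d = 146.0/11.5 = 12.6957
K_B = (4C+2)/(4C−3) = 52.783/47.783 = 1.1046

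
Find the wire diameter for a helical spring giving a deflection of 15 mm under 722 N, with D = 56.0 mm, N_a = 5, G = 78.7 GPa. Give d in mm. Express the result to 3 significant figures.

8.10 mm

Required rate k = F/δ = 722/15 = 48.133 N/mm
d = (8D³N_a·k / G)^(1/4) = (8·56.0³·5·48.133 / (78.7×10³))^0.25
  = (4296.3)^0.25 = 8.0961 mm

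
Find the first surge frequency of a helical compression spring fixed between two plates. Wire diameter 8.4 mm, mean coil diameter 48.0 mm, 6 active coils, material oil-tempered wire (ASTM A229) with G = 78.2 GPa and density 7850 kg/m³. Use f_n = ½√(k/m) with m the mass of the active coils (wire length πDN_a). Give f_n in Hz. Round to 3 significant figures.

k = Gd⁴/(8D³N_a) = (78.2×10³)(8.4⁴)/(8·48.0³·6) = 73.343 N/mm = 73343 N/m
Wire length L = πDN_a = π·48.0·6 = 904.78 mm
m = ρ·(πd²/4)·L = 7850 × 55.418×10⁻⁶ m² × 0.90478 m = 0.3936 kg
f_n = ½√(k/m) = 0.5·√(73343/0.3936) = 0.5·√(1.8634e+05) = 215.83 Hz

216 Hz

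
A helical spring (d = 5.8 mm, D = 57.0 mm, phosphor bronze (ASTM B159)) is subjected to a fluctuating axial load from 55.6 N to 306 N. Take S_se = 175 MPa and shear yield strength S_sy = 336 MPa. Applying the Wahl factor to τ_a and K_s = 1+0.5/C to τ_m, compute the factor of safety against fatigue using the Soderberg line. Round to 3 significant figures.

C = D/d = 57.0/5.8 = 9.8276; K_W = (4C−1)/(4C−4)+0.615/C = 1.1475; K_s = 1+0.5/C = 1.0509
F_a = (F_max−F_min)/2 = 125.2 N; F_m = (F_max+F_min)/2 = 180.8 N
τ_a = K_W·8F_aD/(πd³) = 1.1475 × 93.14 = 106.88 MPa
τ_m = K_s·8F_mD/(πd³) = 1.0509 × 134.5 = 141.35 MPa
Soderberg: 1/n_f = τ_a/S_se + τ_m/S_sy = 106.88/175 + 141.35/336 = 0.61075 + 0.42067 = 1.0314
n_f = 1/1.0314 = 0.9695

0.970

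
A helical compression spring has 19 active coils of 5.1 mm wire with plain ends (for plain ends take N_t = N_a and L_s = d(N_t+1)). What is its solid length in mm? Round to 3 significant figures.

plain ends: N_t = N_a = 19
L_s = d·(N_t+1) = 5.1 × 20 = 102 mm

102 mm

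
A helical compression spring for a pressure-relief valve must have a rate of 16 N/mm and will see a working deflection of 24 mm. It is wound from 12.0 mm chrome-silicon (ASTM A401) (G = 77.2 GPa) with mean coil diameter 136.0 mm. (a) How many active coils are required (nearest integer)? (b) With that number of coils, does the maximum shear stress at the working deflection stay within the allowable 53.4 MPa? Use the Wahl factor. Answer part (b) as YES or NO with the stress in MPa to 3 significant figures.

(a) 5 coils; (b) NO, τ_max = 86.2 MPa

N_a = Gd⁴/(8D³k) = (77.2×10³)(12.0⁴)/(8·136.0³·16) = 4.972 → N_a = 5
Actual rate k = Gd⁴/(8D³·5) = 15.91 N/mm
Working load F = kδ = 15.91·24 = 381.84 N
C = 136.0/12.0 = 11.3333; K_W = (4C−1)/(4C−4)+0.615/C = 1.1268
τ_max = K_W·8FD/(πd³) = 1.1268·76.527 = 86.234 MPa
τ_max > 53.4 MPa → exceeds allowable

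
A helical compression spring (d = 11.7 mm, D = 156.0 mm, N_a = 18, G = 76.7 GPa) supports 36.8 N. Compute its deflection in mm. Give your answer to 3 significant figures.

14.0 mm

k = Gd⁴/(8D³N_a) = (76.7×10³)(11.7⁴)/(8·156.0³·18) = 2.6291 N/mm
δ = F/k = 36.8 / 2.6291 = 13.997 mm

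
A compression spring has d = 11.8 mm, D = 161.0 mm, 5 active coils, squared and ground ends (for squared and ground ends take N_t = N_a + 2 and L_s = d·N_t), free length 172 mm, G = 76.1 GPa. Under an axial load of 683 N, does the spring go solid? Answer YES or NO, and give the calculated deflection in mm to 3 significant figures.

NO, δ = 77.3 mm

k = Gd⁴/(8D³N_a) = (76.1×10³)(11.8⁴)/(8·161.0³·5) = 8.8384 N/mm
N_t = 7; L_s = 11.8·7 = 82.6 mm; δ_solid = L₀ − L_s = 172 − 82.6 = 89.4 mm
δ = F/k = 683/8.8384 = 77.276 mm
δ < δ_solid → spring does not go solid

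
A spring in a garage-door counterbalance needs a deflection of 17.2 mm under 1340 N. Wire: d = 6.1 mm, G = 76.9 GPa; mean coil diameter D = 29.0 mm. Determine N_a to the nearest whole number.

Required rate k = F/δ = 1340/17.2 = 77.907 N/mm
N_a = Gd⁴/(8D³k) = (76.9×10³ × 6.1⁴)/(8 × 29.0³ × 77.907)
    = 1.06475e+08 / 1.52006e+07 = 7.005 → 7 coils

7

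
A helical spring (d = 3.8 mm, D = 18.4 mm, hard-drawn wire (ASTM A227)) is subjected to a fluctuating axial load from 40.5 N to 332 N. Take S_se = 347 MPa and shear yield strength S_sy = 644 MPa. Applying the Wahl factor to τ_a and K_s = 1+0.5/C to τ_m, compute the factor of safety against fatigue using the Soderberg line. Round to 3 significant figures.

1.34

C = D/d = 18.4/3.8 = 4.8421; K_W = (4C−1)/(4C−4)+0.615/C = 1.3222; K_s = 1+0.5/C = 1.1033
F_a = (F_max−F_min)/2 = 145.75 N; F_m = (F_max+F_min)/2 = 186.25 N
τ_a = K_W·8F_aD/(πd³) = 1.3222 × 124.46 = 164.56 MPa
τ_m = K_s·8F_mD/(πd³) = 1.1033 × 159.04 = 175.46 MPa
Soderberg: 1/n_f = τ_a/S_se + τ_m/S_sy = 164.56/347 + 175.46/644 = 0.47423 + 0.27246 = 0.74669
n_f = 1/0.74669 = 1.339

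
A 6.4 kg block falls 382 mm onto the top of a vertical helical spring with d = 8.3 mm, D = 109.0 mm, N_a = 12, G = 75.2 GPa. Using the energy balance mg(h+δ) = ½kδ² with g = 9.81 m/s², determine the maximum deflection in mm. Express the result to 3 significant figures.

153 mm

k = Gd⁴/(8D³N_a) = (75.2×10³)(8.3⁴)/(8·109.0³·12) = 2.8706 N/mm
W = mg = 6.4 × 9.81 = 62.784 N
½kδ² − Wδ − Wh = 0 → δ = (W + √(W² + 2kWh))/k
δ = (62.784 + √(3941.8 + 137696))/2.8706 = (62.784 + 376.35)/2.8706 = 152.97 mm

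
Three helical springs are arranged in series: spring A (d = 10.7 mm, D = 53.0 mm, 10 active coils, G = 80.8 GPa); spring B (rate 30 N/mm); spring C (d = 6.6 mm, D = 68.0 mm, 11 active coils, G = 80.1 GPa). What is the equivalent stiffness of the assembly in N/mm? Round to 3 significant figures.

4.41 N/mm

k_A = Gd⁴/(8D³N_a) = (80.8×10³)(10.7⁴)/(8·53.0³·10) = 88.926 N/mm
k_C = Gd⁴/(8D³N_a) = (80.1×10³)(6.6⁴)/(8·68.0³·11) = 5.4929 N/mm
Series: 1/k_eq = 1/88.926 + 1/30 + 1/5.4929 = 0.22663; k_eq = 4.4124 N/mm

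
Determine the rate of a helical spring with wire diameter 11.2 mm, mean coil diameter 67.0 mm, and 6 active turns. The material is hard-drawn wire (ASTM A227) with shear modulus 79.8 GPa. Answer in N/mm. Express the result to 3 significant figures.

87.0 N/mm

k = Gd⁴/(8D³N_a) = (79.8×10³ × 11.2⁴) / (8 × 67.0³ × 6)
  = 1.25567e+09 / 1.44366e+07 = 86.978 N/mm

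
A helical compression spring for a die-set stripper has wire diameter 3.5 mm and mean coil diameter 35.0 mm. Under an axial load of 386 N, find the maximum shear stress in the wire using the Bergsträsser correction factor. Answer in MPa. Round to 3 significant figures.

Spring index C = D/d = 35.0/3.5 = 10.0000
K_B = (4C+2)/(4C−3) = 42.000/37.000 = 1.1351
τ₀ = 8FD/(πd³) = 8·386·35.0/(π·3.5³) = 108080/134.7 = 802.4 MPa
τ_max = K·τ₀ = 1.1351 × 802.4 = 910.83 MPa

911 MPa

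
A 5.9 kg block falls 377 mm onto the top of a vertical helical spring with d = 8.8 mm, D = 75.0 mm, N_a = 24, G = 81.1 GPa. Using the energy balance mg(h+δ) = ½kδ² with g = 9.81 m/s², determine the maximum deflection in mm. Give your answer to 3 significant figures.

95.4 mm

k = Gd⁴/(8D³N_a) = (81.1×10³)(8.8⁴)/(8·75.0³·24) = 6.0044 N/mm
W = mg = 5.9 × 9.81 = 57.879 N
½kδ² − Wδ − Wh = 0 → δ = (W + √(W² + 2kWh))/k
δ = (57.879 + √(3350 + 262035))/6.0044 = (57.879 + 515.16)/6.0044 = 95.436 mm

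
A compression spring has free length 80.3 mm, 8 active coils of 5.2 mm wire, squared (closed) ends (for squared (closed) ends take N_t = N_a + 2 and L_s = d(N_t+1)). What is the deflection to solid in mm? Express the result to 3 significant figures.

23.1 mm

N_t = 10; L_s = 5.2·11 = 57.2 mm
δ_solid = L₀ − L_s = 80.3 − 57.2 = 23.1 mm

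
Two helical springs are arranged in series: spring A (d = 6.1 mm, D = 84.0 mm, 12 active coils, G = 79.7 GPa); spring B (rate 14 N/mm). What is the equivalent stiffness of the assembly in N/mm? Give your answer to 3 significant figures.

1.70 N/mm

k_A = Gd⁴/(8D³N_a) = (79.7×10³)(6.1⁴)/(8·84.0³·12) = 1.9394 N/mm
Series: 1/k_eq = 1/1.9394 + 1/14 = 0.58705; k_eq = 1.7034 N/mm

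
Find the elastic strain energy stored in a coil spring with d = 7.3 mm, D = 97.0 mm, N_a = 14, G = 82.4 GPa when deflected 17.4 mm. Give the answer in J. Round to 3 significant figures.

0.347 J

k = Gd⁴/(8D³N_a) = (82.4×10³)(7.3⁴)/(8·97.0³·14) = 2.2892 N/mm
U = ½kδ² = 0.5 × 2.2892 × 17.4² = 346.54 N·mm = 0.34654 J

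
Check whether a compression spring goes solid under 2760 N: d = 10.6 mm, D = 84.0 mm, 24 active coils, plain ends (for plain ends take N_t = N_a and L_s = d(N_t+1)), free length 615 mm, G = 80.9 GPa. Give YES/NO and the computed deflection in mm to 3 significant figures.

k = Gd⁴/(8D³N_a) = (80.9×10³)(10.6⁴)/(8·84.0³·24) = 8.975 N/mm
N_t = 24; L_s = 10.6·25 = 265 mm; δ_solid = L₀ − L_s = 615 − 265 = 350 mm
δ = F/k = 2760/8.975 = 307.52 mm
δ < δ_solid → spring does not go solid

NO, δ = 308 mm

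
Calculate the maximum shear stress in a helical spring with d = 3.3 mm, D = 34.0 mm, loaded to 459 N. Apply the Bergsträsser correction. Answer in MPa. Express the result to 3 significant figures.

1250 MPa

Spring index C = D/d = 34.0/3.3 = 10.3030
K_B = (4C+2)/(4C−3) = 43.212/38.212 = 1.1308
τ₀ = 8FD/(πd³) = 8·459·34.0/(π·3.3³) = 124848/112.9 = 1105.8 MPa
τ_max = K·τ₀ = 1.1308 × 1105.8 = 1250.5 MPa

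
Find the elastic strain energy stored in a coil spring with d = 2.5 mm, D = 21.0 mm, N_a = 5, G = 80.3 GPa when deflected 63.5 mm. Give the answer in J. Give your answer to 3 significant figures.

17.1 J

k = Gd⁴/(8D³N_a) = (80.3×10³)(2.5⁴)/(8·21.0³·5) = 8.4675 N/mm
U = ½kδ² = 0.5 × 8.4675 × 63.5² = 17072 N·mm = 17.072 J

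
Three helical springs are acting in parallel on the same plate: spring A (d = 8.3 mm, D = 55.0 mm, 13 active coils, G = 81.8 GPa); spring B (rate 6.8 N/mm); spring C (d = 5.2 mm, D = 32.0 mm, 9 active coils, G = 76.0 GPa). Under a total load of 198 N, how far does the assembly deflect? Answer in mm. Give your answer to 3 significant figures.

3.75 mm

k_A = Gd⁴/(8D³N_a) = (81.8×10³)(8.3⁴)/(8·55.0³·13) = 22.436 N/mm
k_C = Gd⁴/(8D³N_a) = (76.0×10³)(5.2⁴)/(8·32.0³·9) = 23.553 N/mm
Parallel: k_eq = 22.436 + 6.8 + 23.553 = 52.789 N/mm
δ = F/k_eq = 198/52.789 = 3.7508 mm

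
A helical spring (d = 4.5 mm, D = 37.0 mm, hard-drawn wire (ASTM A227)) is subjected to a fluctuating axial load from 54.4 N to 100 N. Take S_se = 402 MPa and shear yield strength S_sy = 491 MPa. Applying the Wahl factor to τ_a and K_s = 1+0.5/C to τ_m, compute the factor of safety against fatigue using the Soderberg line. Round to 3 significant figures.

4.14

C = D/d = 37.0/4.5 = 8.2222; K_W = (4C−1)/(4C−4)+0.615/C = 1.1786; K_s = 1+0.5/C = 1.0608
F_a = (F_max−F_min)/2 = 22.8 N; F_m = (F_max+F_min)/2 = 77.2 N
τ_a = K_W·8F_aD/(πd³) = 1.1786 × 23.574 = 27.786 MPa
τ_m = K_s·8F_mD/(πd³) = 1.0608 × 79.822 = 84.676 MPa
Soderberg: 1/n_f = τ_a/S_se + τ_m/S_sy = 27.786/402 + 84.676/491 = 0.06912 + 0.17246 = 0.24157
n_f = 1/0.24157 = 4.14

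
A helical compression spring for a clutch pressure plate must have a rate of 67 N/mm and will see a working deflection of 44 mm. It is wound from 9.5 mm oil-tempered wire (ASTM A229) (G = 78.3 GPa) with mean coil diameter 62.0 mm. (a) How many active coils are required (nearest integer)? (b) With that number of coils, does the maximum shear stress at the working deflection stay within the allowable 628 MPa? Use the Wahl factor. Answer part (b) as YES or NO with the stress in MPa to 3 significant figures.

(a) 5 coils; (b) NO, τ_max = 667 MPa

N_a = Gd⁴/(8D³k) = (78.3×10³)(9.5⁴)/(8·62.0³·67) = 4.992 → N_a = 5
Actual rate k = Gd⁴/(8D³·5) = 66.899 N/mm
Working load F = kδ = 66.899·44 = 2943.6 N
C = 62.0/9.5 = 6.5263; K_W = (4C−1)/(4C−4)+0.615/C = 1.2299
τ_max = K_W·8FD/(πd³) = 1.2299·542.04 = 666.69 MPa
τ_max > 628 MPa → exceeds allowable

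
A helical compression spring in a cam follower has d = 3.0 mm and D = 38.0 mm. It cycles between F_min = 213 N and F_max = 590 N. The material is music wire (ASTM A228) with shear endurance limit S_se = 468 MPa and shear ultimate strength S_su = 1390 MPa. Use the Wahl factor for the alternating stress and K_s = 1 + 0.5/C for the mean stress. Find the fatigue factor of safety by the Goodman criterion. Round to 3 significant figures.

C = D/d = 38.0/3.0 = 12.6667; K_W = (4C−1)/(4C−4)+0.615/C = 1.1128; K_s = 1+0.5/C = 1.0395
F_a = (F_max−F_min)/2 = 188.5 N; F_m = (F_max+F_min)/2 = 401.5 N
τ_a = K_W·8F_aD/(πd³) = 1.1128 × 675.57 = 751.8 MPa
τ_m = K_s·8F_mD/(πd³) = 1.0395 × 1438.9 = 1495.7 MPa
Goodman: 1/n_f = τ_a/S_se + τ_m/S_su = 751.8/468 + 1495.7/1390 = 1.60641 + 1.07608 = 2.6825
n_f = 1/2.6825 = 0.3728

0.373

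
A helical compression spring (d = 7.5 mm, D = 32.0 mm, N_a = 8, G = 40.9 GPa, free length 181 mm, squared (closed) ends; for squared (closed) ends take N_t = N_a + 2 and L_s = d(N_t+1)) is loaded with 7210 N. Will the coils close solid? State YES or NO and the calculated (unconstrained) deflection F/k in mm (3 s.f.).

YES, δ = 117 mm

k = Gd⁴/(8D³N_a) = (40.9×10³)(7.5⁴)/(8·32.0³·8) = 61.708 N/mm
N_t = 10; L_s = 7.5·11 = 82.5 mm; δ_solid = L₀ − L_s = 181 − 82.5 = 98.5 mm
δ = F/k = 7210/61.708 = 116.84 mm
δ ≥ δ_solid → spring goes solid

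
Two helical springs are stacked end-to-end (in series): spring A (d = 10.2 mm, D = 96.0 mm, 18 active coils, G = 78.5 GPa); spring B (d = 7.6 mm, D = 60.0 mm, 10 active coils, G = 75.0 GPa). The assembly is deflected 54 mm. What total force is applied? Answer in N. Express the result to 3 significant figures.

247 N

k_A = Gd⁴/(8D³N_a) = (78.5×10³)(10.2⁴)/(8·96.0³·18) = 6.6695 N/mm
k_B = Gd⁴/(8D³N_a) = (75.0×10³)(7.6⁴)/(8·60.0³·10) = 14.48 N/mm
Series: 1/k_eq = 1/6.6695 + 1/14.48 = 0.219; k_eq = 4.5663 N/mm
F = k_eq·δ = 4.5663·54 = 246.58 N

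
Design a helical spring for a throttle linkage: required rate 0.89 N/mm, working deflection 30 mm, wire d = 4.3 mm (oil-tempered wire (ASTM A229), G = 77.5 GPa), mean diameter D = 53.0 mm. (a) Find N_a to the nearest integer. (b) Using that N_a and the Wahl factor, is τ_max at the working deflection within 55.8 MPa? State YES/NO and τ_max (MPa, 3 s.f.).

N_a = Gd⁴/(8D³k) = (77.5×10³)(4.3⁴)/(8·53.0³·0.89) = 25 → N_a = 25
Actual rate k = Gd⁴/(8D³·25) = 0.88985 N/mm
Working load F = kδ = 0.88985·30 = 26.696 N
C = 53.0/4.3 = 12.3256; K_W = (4C−1)/(4C−4)+0.615/C = 1.1161
τ_max = K_W·8FD/(πd³) = 1.1161·45.316 = 50.578 MPa
τ_max ≤ 55.8 MPa → acceptable

(a) 25 coils; (b) YES, τ_max = 50.6 MPa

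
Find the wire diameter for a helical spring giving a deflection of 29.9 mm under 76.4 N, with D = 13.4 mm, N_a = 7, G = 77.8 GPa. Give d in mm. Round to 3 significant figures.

Required rate k = F/δ = 76.4/29.9 = 2.5552 N/mm
d = (8D³N_a·k / G)^(1/4) = (8·13.4³·7·2.5552 / (77.8×10³))^0.25
  = (4.4253)^0.25 = 1.4504 mm

1.45 mm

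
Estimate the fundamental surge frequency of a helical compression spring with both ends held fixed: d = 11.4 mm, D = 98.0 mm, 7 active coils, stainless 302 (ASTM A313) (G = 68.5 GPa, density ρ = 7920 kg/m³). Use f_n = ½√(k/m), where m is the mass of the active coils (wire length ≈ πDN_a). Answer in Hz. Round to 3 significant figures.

56.1 Hz

k = Gd⁴/(8D³N_a) = (68.5×10³)(11.4⁴)/(8·98.0³·7) = 21.95 N/mm = 21950 N/m
Wire length L = πDN_a = π·98.0·7 = 2155.1 mm
m = ρ·(πd²/4)·L = 7920 × 102.07×10⁻⁶ m² × 2.1551 m = 1.7422 kg
f_n = ½√(k/m) = 0.5·√(21950/1.7422) = 0.5·√(12599) = 56.123 Hz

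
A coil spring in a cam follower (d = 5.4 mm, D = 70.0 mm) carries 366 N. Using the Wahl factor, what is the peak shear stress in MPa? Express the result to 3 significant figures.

460 MPa

Spring index C = D/d = 70.0/5.4 = 12.9630
K_W = (4C−1)/(4C−4) + 0.615/C = 50.852/47.852 + 0.0474 = 1.1101
τ₀ = 8FD/(πd³) = 8·366·70.0/(π·5.4³) = 204960/494.69 = 414.32 MPa
τ_max = K·τ₀ = 1.1101 × 414.32 = 459.95 MPa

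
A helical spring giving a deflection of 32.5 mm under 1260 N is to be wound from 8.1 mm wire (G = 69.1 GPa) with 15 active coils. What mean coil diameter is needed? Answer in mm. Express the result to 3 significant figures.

Required rate k = F/δ = 1260/32.5 = 38.769 N/mm
D = (Gd⁴/(8N_a·k))^(1/3) = (69.1×10³·8.1⁴/(8·15·38.769))^(1/3)
  = (63936.6)^(1/3) = 39.9868 mm

40.0 mm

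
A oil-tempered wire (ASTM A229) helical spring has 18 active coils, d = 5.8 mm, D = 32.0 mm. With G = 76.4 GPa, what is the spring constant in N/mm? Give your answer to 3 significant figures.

k = Gd⁴/(8D³N_a) = (76.4×10³ × 5.8⁴) / (8 × 32.0³ × 18)
  = 8.6458e+07 / 4.71859e+06 = 18.323 N/mm

18.3 N/mm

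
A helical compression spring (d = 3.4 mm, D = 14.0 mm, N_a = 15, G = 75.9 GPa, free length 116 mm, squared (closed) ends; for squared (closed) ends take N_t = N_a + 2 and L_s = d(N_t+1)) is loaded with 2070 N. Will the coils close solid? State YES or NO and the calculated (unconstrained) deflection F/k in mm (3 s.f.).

k = Gd⁴/(8D³N_a) = (75.9×10³)(3.4⁴)/(8·14.0³·15) = 30.803 N/mm
N_t = 17; L_s = 3.4·18 = 61.2 mm; δ_solid = L₀ − L_s = 116 − 61.2 = 54.8 mm
δ = F/k = 2070/30.803 = 67.201 mm
δ ≥ δ_solid → spring goes solid

YES, δ = 67.2 mm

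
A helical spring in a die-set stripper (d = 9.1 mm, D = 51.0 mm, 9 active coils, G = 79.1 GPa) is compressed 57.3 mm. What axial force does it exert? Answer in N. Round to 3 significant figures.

k = Gd⁴/(8D³N_a) = (79.1×10³)(9.1⁴)/(8·51.0³·9) = 56.794 N/mm
F = k·δ = 56.794 × 57.3 = 3254.3 N

3250 N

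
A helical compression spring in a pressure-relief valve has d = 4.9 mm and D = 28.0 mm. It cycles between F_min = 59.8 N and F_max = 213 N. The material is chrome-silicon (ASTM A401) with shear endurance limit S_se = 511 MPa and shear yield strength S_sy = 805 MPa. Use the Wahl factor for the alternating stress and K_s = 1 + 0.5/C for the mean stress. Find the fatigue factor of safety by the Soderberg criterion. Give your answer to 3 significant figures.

4.41

C = D/d = 28.0/4.9 = 5.7143; K_W = (4C−1)/(4C−4)+0.615/C = 1.2667; K_s = 1+0.5/C = 1.0875
F_a = (F_max−F_min)/2 = 76.6 N; F_m = (F_max+F_min)/2 = 136.4 N
τ_a = K_W·8F_aD/(πd³) = 1.2667 × 46.424 = 58.805 MPa
τ_m = K_s·8F_mD/(πd³) = 1.0875 × 82.665 = 89.899 MPa
Soderberg: 1/n_f = τ_a/S_se + τ_m/S_sy = 58.805/511 + 89.899/805 = 0.11508 + 0.11168 = 0.22675
n_f = 1/0.22675 = 4.41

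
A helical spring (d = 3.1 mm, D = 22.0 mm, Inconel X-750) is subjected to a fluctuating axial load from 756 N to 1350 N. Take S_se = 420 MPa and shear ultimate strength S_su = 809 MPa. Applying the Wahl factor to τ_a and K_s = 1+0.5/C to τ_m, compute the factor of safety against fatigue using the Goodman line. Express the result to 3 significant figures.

0.236

C = D/d = 22.0/3.1 = 7.0968; K_W = (4C−1)/(4C−4)+0.615/C = 1.2097; K_s = 1+0.5/C = 1.0705
F_a = (F_max−F_min)/2 = 297 N; F_m = (F_max+F_min)/2 = 1053 N
τ_a = K_W·8F_aD/(πd³) = 1.2097 × 558.51 = 675.62 MPa
τ_m = K_s·8F_mD/(πd³) = 1.0705 × 1980.2 = 2119.7 MPa
Goodman: 1/n_f = τ_a/S_se + τ_m/S_su = 675.62/420 + 2119.7/809 = 1.60862 + 2.62015 = 4.2288
n_f = 1/4.2288 = 0.2365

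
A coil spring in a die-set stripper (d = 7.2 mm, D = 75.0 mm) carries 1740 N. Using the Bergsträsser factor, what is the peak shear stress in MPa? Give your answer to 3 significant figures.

1010 MPa

Spring index C = D/d = 75.0/7.2 = 10.4167
K_B = (4C+2)/(4C−3) = 43.667/38.667 = 1.1293
τ₀ = 8FD/(πd³) = 8·1740·75.0/(π·7.2³) = 1.044e+06/1172.6 = 890.33 MPa
τ_max = K·τ₀ = 1.1293 × 890.33 = 1005.5 MPa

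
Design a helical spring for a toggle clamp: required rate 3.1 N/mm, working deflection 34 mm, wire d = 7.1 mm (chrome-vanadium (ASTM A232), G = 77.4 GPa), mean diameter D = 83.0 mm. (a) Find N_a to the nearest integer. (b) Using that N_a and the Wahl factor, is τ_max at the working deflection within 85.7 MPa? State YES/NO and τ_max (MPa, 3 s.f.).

(a) 14 coils; (b) YES, τ_max = 69.2 MPa

N_a = Gd⁴/(8D³k) = (77.4×10³)(7.1⁴)/(8·83.0³·3.1) = 13.87 → N_a = 14
Actual rate k = Gd⁴/(8D³·14) = 3.0713 N/mm
Working load F = kδ = 3.0713·34 = 104.42 N
C = 83.0/7.1 = 11.6901; K_W = (4C−1)/(4C−4)+0.615/C = 1.1228
τ_max = K_W·8FD/(πd³) = 1.1228·61.666 = 69.236 MPa
τ_max ≤ 85.7 MPa → acceptable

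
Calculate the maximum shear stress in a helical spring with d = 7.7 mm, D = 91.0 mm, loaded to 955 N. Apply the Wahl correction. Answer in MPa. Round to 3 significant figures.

544 MPa

Spring index C = D/d = 91.0/7.7 = 11.8182
K_W = (4C−1)/(4C−4) + 0.615/C = 46.273/43.273 + 0.0520 = 1.1214
τ₀ = 8FD/(πd³) = 8·955·91.0/(π·7.7³) = 695240/1434.2 = 484.74 MPa
τ_max = K·τ₀ = 1.1214 × 484.74 = 543.58 MPa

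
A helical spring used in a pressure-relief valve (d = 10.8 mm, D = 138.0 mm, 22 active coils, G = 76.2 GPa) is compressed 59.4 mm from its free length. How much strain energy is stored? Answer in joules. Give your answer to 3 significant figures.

k = Gd⁴/(8D³N_a) = (76.2×10³)(10.8⁴)/(8·138.0³·22) = 2.2413 N/mm
U = ½kδ² = 0.5 × 2.2413 × 59.4² = 3954.1 N·mm = 3.9541 J

3.95 J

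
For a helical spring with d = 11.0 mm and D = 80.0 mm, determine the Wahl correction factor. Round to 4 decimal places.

C = D/d = 80.0/11.0 = 7.2727
K_W = (4C−1)/(4C−4) + 0.615/C = 28.091/25.091 + 0.0846 = 1.2041

1.2041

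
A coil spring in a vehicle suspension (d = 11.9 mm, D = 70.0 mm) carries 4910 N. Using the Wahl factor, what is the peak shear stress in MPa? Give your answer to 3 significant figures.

Spring index C = D/d = 70.0/11.9 = 5.8824
K_W = (4C−1)/(4C−4) + 0.615/C = 22.529/19.529 + 0.1046 = 1.2582
τ₀ = 8FD/(πd³) = 8·4910·70.0/(π·11.9³) = 2.7496e+06/5294.1 = 519.37 MPa
τ_max = K·τ₀ = 1.2582 × 519.37 = 653.46 MPa

653 MPa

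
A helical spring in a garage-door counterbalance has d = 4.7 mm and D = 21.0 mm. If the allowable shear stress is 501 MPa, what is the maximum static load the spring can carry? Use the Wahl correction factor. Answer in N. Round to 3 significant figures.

C = D/d = 21.0/4.7 = 4.4681
K_W = (4C−1)/(4C−4) + 0.615/C = 16.872/13.872 + 0.1376 = 1.3539
τ_max = K·8FD/(πd³) → F_max = τ_allow·πd³/(8DK)
F_max = 501·π·4.7³/(8·21.0·1.3539) = 1.6341e+05/227.46 = 718.43 N

718 N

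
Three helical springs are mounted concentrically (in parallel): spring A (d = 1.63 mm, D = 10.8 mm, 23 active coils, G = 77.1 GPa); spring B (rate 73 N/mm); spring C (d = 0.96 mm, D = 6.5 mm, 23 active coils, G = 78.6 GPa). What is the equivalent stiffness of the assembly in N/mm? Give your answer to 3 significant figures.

k_A = Gd⁴/(8D³N_a) = (77.1×10³)(1.63⁴)/(8·10.8³·23) = 2.3481 N/mm
k_C = Gd⁴/(8D³N_a) = (78.6×10³)(0.96⁴)/(8·6.5³·23) = 1.3211 N/mm
Parallel: k_eq = 2.3481 + 73 + 1.3211 = 76.669 N/mm

76.7 N/mm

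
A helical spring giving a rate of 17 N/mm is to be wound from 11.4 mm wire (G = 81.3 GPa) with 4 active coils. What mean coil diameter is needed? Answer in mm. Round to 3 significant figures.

136 mm

D = (Gd⁴/(8N_a·k))^(1/3) = (81.3×10³·11.4⁴/(8·4·17))^(1/3)
  = (2.52413e+06)^(1/3) = 136.1561 mm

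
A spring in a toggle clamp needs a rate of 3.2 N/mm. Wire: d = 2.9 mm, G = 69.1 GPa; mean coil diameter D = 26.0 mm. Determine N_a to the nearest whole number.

N_a = Gd⁴/(8D³k) = (69.1×10³ × 2.9⁴)/(8 × 26.0³ × 3.2)
    = 4.88731e+06 / 449946 = 10.86 → 11 coils

11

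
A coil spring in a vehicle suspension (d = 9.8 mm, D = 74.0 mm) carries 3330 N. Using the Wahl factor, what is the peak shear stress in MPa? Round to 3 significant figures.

Spring index C = D/d = 74.0/9.8 = 7.5510
K_W = (4C−1)/(4C−4) + 0.615/C = 29.204/26.204 + 0.0814 = 1.1959
τ₀ = 8FD/(πd³) = 8·3330·74.0/(π·9.8³) = 1.97136e+06/2956.8 = 666.71 MPa
τ_max = K·τ₀ = 1.1959 × 666.71 = 797.34 MPa

797 MPa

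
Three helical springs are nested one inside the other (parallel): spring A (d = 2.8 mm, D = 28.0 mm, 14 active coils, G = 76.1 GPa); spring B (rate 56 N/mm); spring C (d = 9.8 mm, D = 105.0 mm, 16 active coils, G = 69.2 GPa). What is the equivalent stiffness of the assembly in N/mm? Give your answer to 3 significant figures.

k_A = Gd⁴/(8D³N_a) = (76.1×10³)(2.8⁴)/(8·28.0³·14) = 1.9025 N/mm
k_C = Gd⁴/(8D³N_a) = (69.2×10³)(9.8⁴)/(8·105.0³·16) = 4.3076 N/mm
Parallel: k_eq = 1.9025 + 56 + 4.3076 = 62.21 N/mm

62.2 N/mm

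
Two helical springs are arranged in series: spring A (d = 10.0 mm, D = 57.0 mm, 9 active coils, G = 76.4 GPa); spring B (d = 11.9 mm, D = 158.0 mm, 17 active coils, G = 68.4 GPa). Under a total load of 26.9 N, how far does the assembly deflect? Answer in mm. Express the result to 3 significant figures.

11.0 mm

k_A = Gd⁴/(8D³N_a) = (76.4×10³)(10.0⁴)/(8·57.0³·9) = 57.298 N/mm
k_B = Gd⁴/(8D³N_a) = (68.4×10³)(11.9⁴)/(8·158.0³·17) = 2.557 N/mm
Series: 1/k_eq = 1/57.298 + 1/2.557 = 0.40853; k_eq = 2.4478 N/mm
δ = F/k_eq = 26.9/2.4478 = 10.99 mm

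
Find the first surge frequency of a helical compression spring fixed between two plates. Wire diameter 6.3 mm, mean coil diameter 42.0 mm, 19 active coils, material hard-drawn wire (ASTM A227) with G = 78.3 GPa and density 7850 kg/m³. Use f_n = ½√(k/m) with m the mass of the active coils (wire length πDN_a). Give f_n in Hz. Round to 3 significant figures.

k = Gd⁴/(8D³N_a) = (78.3×10³)(6.3⁴)/(8·42.0³·19) = 10.953 N/mm = 10953 N/m
Wire length L = πDN_a = π·42.0·19 = 2507 mm
m = ρ·(πd²/4)·L = 7850 × 31.172×10⁻⁶ m² × 2.507 m = 0.61347 kg
f_n = ½√(k/m) = 0.5·√(10953/0.61347) = 0.5·√(17854) = 66.81 Hz

66.8 Hz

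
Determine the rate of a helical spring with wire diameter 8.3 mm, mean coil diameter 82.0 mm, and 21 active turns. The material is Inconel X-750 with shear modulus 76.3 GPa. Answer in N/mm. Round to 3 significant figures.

3.91 N/mm

k = Gd⁴/(8D³N_a) = (76.3×10³ × 8.3⁴) / (8 × 82.0³ × 21)
  = 3.62107e+08 / 9.26298e+07 = 3.9092 N/mm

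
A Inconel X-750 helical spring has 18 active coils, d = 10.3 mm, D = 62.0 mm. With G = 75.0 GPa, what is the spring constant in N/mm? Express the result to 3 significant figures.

k = Gd⁴/(8D³N_a) = (75.0×10³ × 10.3⁴) / (8 × 62.0³ × 18)
  = 8.44132e+08 / 3.43192e+07 = 24.596 N/mm

24.6 N/mm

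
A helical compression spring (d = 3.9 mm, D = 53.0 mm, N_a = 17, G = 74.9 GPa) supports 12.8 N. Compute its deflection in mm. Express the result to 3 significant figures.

15.0 mm

k = Gd⁴/(8D³N_a) = (74.9×10³)(3.9⁴)/(8·53.0³·17) = 0.8558 N/mm
δ = F/k = 12.8 / 0.8558 = 14.957 mm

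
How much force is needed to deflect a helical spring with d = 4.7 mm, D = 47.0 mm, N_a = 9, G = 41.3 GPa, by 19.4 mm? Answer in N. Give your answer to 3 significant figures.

k = Gd⁴/(8D³N_a) = (41.3×10³)(4.7⁴)/(8·47.0³·9) = 2.696 N/mm
F = k·δ = 2.696 × 19.4 = 52.302 N

52.3 N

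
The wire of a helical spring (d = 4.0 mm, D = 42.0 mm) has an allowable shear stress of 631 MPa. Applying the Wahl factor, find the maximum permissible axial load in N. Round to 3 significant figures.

332 N

C = D/d = 42.0/4.0 = 10.5000
K_W = (4C−1)/(4C−4) + 0.615/C = 41.000/38.000 + 0.0586 = 1.1375
τ_max = K·8FD/(πd³) → F_max = τ_allow·πd³/(8DK)
F_max = 631·π·4.0³/(8·42.0·1.1375) = 1.2687e+05/382.21 = 331.94 N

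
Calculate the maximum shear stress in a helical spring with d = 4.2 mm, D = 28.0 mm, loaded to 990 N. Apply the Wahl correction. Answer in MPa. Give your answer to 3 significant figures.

Spring index C = D/d = 28.0/4.2 = 6.6667
K_W = (4C−1)/(4C−4) + 0.615/C = 25.667/22.667 + 0.0923 = 1.2246
τ₀ = 8FD/(πd³) = 8·990·28.0/(π·4.2³) = 221760/232.75 = 952.76 MPa
τ_max = K·τ₀ = 1.2246 × 952.76 = 1166.8 MPa

1170 MPa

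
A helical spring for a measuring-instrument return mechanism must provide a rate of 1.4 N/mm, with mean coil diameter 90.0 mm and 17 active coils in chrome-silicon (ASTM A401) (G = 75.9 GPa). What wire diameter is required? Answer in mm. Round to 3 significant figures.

d = (8D³N_a·k / G)^(1/4) = (8·90.0³·17·1.4 / (75.9×10³))^0.25
  = (1828.7)^0.25 = 6.5394 mm

6.54 mm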